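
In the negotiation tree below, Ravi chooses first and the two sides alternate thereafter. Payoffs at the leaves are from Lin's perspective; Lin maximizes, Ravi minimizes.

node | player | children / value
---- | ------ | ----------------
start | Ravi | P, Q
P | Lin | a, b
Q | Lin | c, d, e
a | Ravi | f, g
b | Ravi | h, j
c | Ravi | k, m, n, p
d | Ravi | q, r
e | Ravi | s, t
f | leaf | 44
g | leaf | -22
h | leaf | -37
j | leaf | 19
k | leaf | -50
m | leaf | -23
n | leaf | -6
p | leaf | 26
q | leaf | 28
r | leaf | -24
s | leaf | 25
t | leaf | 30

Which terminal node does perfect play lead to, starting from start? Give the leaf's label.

a (Ravi): min(44, -22) = -22
b (Ravi): min(-37, 19) = -37
P (Lin): max(-22, -37) = -22
c (Ravi): min(-50, -23, -6, 26) = -50
d (Ravi): min(28, -24) = -24
e (Ravi): min(25, 30) = 25
Q (Lin): max(-50, -24, 25) = 25
start (Ravi): min(-22, 25) = -22
At start, Ravi picks P (lowest: -22).
At P, Lin picks a (highest: -22).
At a, Ravi picks g (lowest: -22).
Terminal value -22.

g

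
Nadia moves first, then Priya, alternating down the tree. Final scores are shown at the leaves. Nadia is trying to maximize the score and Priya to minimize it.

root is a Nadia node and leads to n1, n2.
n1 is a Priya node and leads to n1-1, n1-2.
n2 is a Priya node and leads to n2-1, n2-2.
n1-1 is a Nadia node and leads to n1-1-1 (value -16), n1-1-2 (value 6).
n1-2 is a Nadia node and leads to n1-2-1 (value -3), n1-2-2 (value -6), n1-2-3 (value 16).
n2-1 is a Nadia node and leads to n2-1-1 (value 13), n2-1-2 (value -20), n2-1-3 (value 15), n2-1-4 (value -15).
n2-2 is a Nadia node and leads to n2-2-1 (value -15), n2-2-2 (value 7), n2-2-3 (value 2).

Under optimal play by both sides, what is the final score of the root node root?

7

n1-1 (Nadia): max(-16, 6) = 6
n1-2 (Nadia): max(-3, -6, 16) = 16
n1 (Priya): min(6, 16) = 6
n2-1 (Nadia): max(13, -20, 15, -15) = 15
n2-2 (Nadia): max(-15, 7, 2) = 7
n2 (Priya): min(15, 7) = 7
root (Nadia): max(6, 7) = 7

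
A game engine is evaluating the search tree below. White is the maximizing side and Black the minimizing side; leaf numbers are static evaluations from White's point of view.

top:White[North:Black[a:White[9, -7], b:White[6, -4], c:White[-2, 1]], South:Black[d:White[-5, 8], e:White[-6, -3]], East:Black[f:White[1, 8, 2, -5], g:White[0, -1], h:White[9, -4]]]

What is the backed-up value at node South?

d (White): max(-5, 8) = 8
e (White): max(-6, -3) = -3
South (Black): min(8, -3) = -3

-3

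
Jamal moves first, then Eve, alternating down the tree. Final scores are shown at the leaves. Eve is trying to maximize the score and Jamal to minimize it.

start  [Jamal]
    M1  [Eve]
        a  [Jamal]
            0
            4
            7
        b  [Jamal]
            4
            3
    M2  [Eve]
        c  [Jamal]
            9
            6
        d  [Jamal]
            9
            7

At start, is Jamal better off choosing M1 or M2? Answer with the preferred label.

M1

a (Jamal): min(0, 4, 7) = 0
b (Jamal): min(4, 3) = 3
M1 (Eve): max(0, 3) = 3
c (Jamal): min(9, 6) = 6
d (Jamal): min(9, 7) = 7
M2 (Eve): max(6, 7) = 7
Jamal prefers the lower value; M1=3, M2=7. M1 is better since 3 < 7.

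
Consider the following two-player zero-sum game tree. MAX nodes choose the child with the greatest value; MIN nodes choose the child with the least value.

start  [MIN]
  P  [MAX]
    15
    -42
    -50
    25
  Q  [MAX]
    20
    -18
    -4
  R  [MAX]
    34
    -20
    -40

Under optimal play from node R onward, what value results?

34

R (MAX): max(34, -20, -40) = 34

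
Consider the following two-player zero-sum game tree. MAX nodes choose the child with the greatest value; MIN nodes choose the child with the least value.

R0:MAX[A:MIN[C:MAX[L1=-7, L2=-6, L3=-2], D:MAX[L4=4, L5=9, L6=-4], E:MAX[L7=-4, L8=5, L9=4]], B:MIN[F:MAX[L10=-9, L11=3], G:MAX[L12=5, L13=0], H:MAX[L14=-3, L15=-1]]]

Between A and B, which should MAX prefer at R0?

B

C (MAX): max(-7, -6, -2) = -2
D (MAX): max(4, 9, -4) = 9
E (MAX): max(-4, 5, 4) = 5
A (MIN): min(-2, 9, 5) = -2
F (MAX): max(-9, 3) = 3
G (MAX): max(5, 0) = 5
H (MAX): max(-3, -1) = -1
B (MIN): min(3, 5, -1) = -1
MAX prefers the higher value; A=-2, B=-1. B is better since -1 > -2.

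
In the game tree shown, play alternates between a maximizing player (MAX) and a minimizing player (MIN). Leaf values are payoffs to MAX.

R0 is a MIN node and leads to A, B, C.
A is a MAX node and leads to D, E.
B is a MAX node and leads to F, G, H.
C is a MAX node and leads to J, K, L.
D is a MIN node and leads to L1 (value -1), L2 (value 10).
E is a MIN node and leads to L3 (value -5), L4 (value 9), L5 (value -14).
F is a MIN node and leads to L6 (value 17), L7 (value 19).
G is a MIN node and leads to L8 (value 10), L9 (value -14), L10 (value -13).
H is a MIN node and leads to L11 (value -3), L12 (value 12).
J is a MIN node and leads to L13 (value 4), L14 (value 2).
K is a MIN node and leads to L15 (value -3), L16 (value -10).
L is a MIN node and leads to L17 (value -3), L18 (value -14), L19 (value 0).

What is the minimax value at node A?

D (MIN): min(-1, 10) = -1
E (MIN): min(-5, 9, -14) = -14
A (MAX): max(-1, -14) = -1

-1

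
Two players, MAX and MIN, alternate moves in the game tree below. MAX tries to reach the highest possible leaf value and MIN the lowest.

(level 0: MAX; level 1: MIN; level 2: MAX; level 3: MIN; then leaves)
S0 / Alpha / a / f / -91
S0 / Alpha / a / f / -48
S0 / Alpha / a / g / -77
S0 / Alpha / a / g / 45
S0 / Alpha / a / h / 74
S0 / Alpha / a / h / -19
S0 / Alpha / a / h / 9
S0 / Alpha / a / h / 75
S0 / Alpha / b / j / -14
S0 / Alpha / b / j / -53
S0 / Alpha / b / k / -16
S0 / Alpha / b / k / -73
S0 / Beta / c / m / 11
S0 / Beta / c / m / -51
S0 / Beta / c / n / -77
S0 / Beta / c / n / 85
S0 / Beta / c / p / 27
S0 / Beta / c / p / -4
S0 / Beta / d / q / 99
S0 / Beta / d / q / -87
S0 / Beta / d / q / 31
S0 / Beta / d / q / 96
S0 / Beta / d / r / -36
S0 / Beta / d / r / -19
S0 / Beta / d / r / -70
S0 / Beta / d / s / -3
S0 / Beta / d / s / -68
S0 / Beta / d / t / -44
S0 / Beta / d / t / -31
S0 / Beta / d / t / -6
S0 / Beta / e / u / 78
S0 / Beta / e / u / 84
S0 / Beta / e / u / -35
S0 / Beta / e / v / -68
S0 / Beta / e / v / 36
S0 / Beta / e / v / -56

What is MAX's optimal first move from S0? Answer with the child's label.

f (MIN): min(-91, -48) = -91
g (MIN): min(-77, 45) = -77
h (MIN): min(74, -19, 9, 75) = -19
a (MAX): max(-91, -77, -19) = -19
j (MIN): min(-14, -53) = -53
k (MIN): min(-16, -73) = -73
b (MAX): max(-53, -73) = -53
Alpha (MIN): min(-19, -53) = -53
m (MIN): min(11, -51) = -51
n (MIN): min(-77, 85) = -77
p (MIN): min(27, -4) = -4
c (MAX): max(-51, -77, -4) = -4
q (MIN): min(99, -87, 31, 96) = -87
r (MIN): min(-36, -19, -70) = -70
s (MIN): min(-3, -68) = -68
t (MIN): min(-44, -31, -6) = -44
d (MAX): max(-87, -70, -68, -44) = -44
u (MIN): min(78, 84, -35) = -35
v (MIN): min(-68, 36, -56) = -68
e (MAX): max(-35, -68) = -35
Beta (MIN): min(-4, -44, -35) = -44
S0 (MAX): max(-53, -44) = -44
MAX at S0 wants the highest of {Alpha=-53, Beta=-44}, so chooses Beta.

Beta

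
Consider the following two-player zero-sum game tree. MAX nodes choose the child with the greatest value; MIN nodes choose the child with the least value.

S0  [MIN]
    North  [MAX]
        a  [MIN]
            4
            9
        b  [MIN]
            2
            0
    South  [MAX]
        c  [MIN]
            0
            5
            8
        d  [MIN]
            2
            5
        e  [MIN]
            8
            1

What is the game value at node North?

a (MIN): min(4, 9) = 4
b (MIN): min(2, 0) = 0
North (MAX): max(4, 0) = 4

4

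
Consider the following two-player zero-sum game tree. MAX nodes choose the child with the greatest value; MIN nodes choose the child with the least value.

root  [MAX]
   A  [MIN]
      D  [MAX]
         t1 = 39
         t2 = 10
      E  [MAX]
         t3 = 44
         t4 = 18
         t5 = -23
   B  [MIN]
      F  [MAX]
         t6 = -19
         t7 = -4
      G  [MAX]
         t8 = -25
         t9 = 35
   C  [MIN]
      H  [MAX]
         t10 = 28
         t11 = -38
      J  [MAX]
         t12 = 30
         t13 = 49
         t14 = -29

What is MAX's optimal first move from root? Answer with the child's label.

D (MAX): max(39, 10) = 39
E (MAX): max(44, 18, -23) = 44
A (MIN): min(39, 44) = 39
F (MAX): max(-19, -4) = -4
G (MAX): max(-25, 35) = 35
B (MIN): min(-4, 35) = -4
H (MAX): max(28, -38) = 28
J (MAX): max(30, 49, -29) = 49
C (MIN): min(28, 49) = 28
root (MAX): max(39, -4, 28) = 39
MAX at root wants the highest of {A=39, B=-4, C=28}, so chooses A.

A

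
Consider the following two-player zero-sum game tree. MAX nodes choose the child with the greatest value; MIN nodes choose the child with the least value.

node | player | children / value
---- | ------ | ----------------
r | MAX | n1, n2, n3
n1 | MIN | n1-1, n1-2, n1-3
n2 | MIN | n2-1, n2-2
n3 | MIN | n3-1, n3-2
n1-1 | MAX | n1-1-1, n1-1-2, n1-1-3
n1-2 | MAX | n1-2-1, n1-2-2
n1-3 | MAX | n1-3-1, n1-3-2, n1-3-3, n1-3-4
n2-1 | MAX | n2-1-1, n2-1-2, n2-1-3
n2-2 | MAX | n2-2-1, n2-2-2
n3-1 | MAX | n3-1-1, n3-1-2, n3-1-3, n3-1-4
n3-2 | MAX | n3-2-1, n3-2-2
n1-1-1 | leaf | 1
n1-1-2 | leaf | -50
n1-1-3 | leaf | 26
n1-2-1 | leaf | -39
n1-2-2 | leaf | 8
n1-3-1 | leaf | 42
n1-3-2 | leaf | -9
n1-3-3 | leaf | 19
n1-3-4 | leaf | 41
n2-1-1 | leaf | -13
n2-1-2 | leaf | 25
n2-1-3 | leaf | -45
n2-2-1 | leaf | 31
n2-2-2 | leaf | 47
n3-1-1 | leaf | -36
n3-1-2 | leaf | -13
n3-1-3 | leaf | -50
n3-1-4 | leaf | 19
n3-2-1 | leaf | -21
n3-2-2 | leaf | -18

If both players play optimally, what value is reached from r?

n1-1 (MAX): max(1, -50, 26) = 26
n1-2 (MAX): max(-39, 8) = 8
n1-3 (MAX): max(42, -9, 19, 41) = 42
n1 (MIN): min(26, 8, 42) = 8
n2-1 (MAX): max(-13, 25, -45) = 25
n2-2 (MAX): max(31, 47) = 47
n2 (MIN): min(25, 47) = 25
n3-1 (MAX): max(-36, -13, -50, 19) = 19
n3-2 (MAX): max(-21, -18) = -18
n3 (MIN): min(19, -18) = -18
r (MAX): max(8, 25, -18) = 25

25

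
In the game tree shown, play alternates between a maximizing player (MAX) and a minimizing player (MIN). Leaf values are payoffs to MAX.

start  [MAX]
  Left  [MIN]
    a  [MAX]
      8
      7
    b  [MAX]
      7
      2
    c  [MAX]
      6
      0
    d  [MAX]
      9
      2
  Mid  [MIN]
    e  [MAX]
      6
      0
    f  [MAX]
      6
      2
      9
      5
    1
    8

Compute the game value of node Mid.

e (MAX): max(6, 0) = 6
f (MAX): max(6, 2, 9, 5) = 9
Mid (MIN): min(6, 9, 1, 8) = 1

1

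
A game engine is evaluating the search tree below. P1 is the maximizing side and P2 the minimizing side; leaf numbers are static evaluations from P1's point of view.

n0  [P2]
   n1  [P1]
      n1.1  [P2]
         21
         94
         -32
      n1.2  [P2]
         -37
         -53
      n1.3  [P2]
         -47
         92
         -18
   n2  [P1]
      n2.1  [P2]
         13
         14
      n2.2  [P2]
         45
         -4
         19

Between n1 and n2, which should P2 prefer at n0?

n1.1 (P2): min(21, 94, -32) = -32
n1.2 (P2): min(-37, -53) = -53
n1.3 (P2): min(-47, 92, -18) = -47
n1 (P1): max(-32, -53, -47) = -32
n2.1 (P2): min(13, 14) = 13
n2.2 (P2): min(45, -4, 19) = -4
n2 (P1): max(13, -4) = 13
P2 prefers the lower value; n1=-32, n2=13. n1 is better since -32 < 13.

n1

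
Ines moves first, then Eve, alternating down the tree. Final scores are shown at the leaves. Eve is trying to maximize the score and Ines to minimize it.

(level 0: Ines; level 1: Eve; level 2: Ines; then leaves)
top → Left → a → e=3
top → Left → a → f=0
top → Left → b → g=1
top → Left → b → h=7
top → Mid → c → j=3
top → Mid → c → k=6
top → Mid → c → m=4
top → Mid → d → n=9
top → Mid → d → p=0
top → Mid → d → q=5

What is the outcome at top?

1

a (Ines): min(3, 0) = 0
b (Ines): min(1, 7) = 1
Left (Eve): max(0, 1) = 1
c (Ines): min(3, 6, 4) = 3
d (Ines): min(9, 0, 5) = 0
Mid (Eve): max(3, 0) = 3
top (Ines): min(1, 3) = 1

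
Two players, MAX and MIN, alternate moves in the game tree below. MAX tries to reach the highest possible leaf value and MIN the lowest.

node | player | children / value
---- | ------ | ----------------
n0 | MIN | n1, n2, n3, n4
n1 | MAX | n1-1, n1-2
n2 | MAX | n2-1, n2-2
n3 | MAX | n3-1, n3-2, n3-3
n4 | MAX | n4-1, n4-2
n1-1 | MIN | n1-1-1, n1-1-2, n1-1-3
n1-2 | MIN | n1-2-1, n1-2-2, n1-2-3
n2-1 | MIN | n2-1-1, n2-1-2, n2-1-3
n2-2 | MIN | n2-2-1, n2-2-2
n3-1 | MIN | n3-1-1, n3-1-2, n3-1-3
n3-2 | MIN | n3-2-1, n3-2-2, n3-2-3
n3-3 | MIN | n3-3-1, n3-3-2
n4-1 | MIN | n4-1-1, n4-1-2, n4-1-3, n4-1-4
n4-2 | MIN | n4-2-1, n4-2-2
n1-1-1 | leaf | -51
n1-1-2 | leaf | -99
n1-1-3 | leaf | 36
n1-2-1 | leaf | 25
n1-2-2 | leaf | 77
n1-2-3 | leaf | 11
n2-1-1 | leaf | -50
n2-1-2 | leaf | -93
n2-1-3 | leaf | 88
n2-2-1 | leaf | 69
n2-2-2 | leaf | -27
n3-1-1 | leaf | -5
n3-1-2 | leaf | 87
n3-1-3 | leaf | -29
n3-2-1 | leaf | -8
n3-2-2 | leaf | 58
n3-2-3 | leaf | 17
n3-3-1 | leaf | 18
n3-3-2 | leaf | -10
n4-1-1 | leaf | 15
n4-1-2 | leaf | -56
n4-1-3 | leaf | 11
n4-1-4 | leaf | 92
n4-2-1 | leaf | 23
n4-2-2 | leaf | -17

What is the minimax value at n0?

-27

n1-1 (MIN): min(-51, -99, 36) = -99
n1-2 (MIN): min(25, 77, 11) = 11
n1 (MAX): max(-99, 11) = 11
n2-1 (MIN): min(-50, -93, 88) = -93
n2-2 (MIN): min(69, -27) = -27
n2 (MAX): max(-93, -27) = -27
n3-1 (MIN): min(-5, 87, -29) = -29
n3-2 (MIN): min(-8, 58, 17) = -8
n3-3 (MIN): min(18, -10) = -10
n3 (MAX): max(-29, -8, -10) = -8
n4-1 (MIN): min(15, -56, 11, 92) = -56
n4-2 (MIN): min(23, -17) = -17
n4 (MAX): max(-56, -17) = -17
n0 (MIN): min(11, -27, -8, -17) = -27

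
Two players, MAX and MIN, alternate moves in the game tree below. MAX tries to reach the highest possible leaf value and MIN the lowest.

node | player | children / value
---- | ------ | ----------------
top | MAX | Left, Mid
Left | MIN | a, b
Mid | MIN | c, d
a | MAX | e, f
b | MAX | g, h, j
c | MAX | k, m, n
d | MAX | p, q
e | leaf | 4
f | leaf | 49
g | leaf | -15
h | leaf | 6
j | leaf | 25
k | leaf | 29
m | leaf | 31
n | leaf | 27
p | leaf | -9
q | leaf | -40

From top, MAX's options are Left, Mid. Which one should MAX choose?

Left

a (MAX): max(4, 49) = 49
b (MAX): max(-15, 6, 25) = 25
Left (MIN): min(49, 25) = 25
c (MAX): max(29, 31, 27) = 31
d (MAX): max(-9, -40) = -9
Mid (MIN): min(31, -9) = -9
top (MAX): max(25, -9) = 25
MAX at top wants the highest of {Left=25, Mid=-9}, so chooses Left.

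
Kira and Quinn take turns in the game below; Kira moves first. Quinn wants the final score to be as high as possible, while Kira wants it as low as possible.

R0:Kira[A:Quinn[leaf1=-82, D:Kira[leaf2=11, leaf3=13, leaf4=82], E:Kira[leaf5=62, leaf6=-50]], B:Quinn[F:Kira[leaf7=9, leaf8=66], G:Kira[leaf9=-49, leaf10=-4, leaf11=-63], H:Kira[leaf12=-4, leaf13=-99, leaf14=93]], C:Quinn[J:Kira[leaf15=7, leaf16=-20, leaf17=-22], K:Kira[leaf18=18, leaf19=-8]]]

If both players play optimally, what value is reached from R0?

-8

D (Kira): min(11, 13, 82) = 11
E (Kira): min(62, -50) = -50
A (Quinn): max(-82, 11, -50) = 11
F (Kira): min(9, 66) = 9
G (Kira): min(-49, -4, -63) = -63
H (Kira): min(-4, -99, 93) = -99
B (Quinn): max(9, -63, -99) = 9
J (Kira): min(7, -20, -22) = -22
K (Kira): min(18, -8) = -8
C (Quinn): max(-22, -8) = -8
R0 (Kira): min(11, 9, -8) = -8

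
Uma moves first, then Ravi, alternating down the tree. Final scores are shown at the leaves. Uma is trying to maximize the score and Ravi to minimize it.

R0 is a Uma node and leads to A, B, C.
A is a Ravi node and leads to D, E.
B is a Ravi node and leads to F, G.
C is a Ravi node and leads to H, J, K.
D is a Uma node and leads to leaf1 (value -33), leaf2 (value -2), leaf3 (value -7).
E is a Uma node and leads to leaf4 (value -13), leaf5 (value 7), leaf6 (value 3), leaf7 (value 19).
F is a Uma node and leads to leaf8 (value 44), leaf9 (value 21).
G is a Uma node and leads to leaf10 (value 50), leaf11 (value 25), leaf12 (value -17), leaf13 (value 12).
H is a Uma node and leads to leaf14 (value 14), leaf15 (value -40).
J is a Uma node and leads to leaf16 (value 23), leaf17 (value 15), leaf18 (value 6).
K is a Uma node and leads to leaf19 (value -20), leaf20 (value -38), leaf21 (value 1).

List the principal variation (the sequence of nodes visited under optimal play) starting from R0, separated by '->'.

D (Uma): max(-33, -2, -7) = -2
E (Uma): max(-13, 7, 3, 19) = 19
A (Ravi): min(-2, 19) = -2
F (Uma): max(44, 21) = 44
G (Uma): max(50, 25, -17, 12) = 50
B (Ravi): min(44, 50) = 44
H (Uma): max(14, -40) = 14
J (Uma): max(23, 15, 6) = 23
K (Uma): max(-20, -38, 1) = 1
C (Ravi): min(14, 23, 1) = 1
R0 (Uma): max(-2, 44, 1) = 44
At R0, Uma picks B (highest: 44).
At B, Ravi picks F (lowest: 44).
At F, Uma picks leaf8 (highest: 44).
Terminal value 44.

R0 -> B -> F -> leaf8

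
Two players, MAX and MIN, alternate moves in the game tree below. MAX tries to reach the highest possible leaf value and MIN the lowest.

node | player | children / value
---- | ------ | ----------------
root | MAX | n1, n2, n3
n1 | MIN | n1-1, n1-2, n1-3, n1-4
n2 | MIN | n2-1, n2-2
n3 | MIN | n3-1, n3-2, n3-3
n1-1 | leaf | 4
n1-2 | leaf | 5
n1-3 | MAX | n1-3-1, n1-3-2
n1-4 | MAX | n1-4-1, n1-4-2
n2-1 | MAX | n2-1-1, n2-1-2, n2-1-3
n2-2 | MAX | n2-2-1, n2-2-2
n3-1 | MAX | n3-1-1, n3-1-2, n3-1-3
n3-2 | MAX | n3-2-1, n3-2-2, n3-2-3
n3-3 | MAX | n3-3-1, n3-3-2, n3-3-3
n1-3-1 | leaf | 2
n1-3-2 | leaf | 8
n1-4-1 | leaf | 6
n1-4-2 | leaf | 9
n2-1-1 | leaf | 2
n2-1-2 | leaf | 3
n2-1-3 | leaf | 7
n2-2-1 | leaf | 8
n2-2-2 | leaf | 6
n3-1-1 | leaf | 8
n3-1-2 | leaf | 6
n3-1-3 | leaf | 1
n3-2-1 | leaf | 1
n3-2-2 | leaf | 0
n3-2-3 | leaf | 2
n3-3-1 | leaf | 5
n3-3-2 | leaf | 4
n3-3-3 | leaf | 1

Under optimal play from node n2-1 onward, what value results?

n2-1 (MAX): max(2, 3, 7) = 7

7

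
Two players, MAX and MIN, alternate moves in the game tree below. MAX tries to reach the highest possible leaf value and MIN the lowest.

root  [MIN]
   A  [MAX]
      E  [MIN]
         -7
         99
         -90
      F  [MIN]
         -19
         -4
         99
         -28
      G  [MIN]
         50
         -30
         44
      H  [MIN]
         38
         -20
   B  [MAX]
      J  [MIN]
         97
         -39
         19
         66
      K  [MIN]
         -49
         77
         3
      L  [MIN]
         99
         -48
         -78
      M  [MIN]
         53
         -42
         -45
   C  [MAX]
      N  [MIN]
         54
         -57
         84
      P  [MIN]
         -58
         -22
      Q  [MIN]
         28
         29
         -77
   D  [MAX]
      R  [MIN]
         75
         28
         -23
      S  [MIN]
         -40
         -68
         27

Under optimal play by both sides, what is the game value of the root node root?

E (MIN): min(-7, 99, -90) = -90
F (MIN): min(-19, -4, 99, -28) = -28
G (MIN): min(50, -30, 44) = -30
H (MIN): min(38, -20) = -20
A (MAX): max(-90, -28, -30, -20) = -20
J (MIN): min(97, -39, 19, 66) = -39
K (MIN): min(-49, 77, 3) = -49
L (MIN): min(99, -48, -78) = -78
M (MIN): min(53, -42, -45) = -45
B (MAX): max(-39, -49, -78, -45) = -39
N (MIN): min(54, -57, 84) = -57
P (MIN): min(-58, -22) = -58
Q (MIN): min(28, 29, -77) = -77
C (MAX): max(-57, -58, -77) = -57
R (MIN): min(75, 28, -23) = -23
S (MIN): min(-40, -68, 27) = -68
D (MAX): max(-23, -68) = -23
root (MIN): min(-20, -39, -57, -23) = -57

-57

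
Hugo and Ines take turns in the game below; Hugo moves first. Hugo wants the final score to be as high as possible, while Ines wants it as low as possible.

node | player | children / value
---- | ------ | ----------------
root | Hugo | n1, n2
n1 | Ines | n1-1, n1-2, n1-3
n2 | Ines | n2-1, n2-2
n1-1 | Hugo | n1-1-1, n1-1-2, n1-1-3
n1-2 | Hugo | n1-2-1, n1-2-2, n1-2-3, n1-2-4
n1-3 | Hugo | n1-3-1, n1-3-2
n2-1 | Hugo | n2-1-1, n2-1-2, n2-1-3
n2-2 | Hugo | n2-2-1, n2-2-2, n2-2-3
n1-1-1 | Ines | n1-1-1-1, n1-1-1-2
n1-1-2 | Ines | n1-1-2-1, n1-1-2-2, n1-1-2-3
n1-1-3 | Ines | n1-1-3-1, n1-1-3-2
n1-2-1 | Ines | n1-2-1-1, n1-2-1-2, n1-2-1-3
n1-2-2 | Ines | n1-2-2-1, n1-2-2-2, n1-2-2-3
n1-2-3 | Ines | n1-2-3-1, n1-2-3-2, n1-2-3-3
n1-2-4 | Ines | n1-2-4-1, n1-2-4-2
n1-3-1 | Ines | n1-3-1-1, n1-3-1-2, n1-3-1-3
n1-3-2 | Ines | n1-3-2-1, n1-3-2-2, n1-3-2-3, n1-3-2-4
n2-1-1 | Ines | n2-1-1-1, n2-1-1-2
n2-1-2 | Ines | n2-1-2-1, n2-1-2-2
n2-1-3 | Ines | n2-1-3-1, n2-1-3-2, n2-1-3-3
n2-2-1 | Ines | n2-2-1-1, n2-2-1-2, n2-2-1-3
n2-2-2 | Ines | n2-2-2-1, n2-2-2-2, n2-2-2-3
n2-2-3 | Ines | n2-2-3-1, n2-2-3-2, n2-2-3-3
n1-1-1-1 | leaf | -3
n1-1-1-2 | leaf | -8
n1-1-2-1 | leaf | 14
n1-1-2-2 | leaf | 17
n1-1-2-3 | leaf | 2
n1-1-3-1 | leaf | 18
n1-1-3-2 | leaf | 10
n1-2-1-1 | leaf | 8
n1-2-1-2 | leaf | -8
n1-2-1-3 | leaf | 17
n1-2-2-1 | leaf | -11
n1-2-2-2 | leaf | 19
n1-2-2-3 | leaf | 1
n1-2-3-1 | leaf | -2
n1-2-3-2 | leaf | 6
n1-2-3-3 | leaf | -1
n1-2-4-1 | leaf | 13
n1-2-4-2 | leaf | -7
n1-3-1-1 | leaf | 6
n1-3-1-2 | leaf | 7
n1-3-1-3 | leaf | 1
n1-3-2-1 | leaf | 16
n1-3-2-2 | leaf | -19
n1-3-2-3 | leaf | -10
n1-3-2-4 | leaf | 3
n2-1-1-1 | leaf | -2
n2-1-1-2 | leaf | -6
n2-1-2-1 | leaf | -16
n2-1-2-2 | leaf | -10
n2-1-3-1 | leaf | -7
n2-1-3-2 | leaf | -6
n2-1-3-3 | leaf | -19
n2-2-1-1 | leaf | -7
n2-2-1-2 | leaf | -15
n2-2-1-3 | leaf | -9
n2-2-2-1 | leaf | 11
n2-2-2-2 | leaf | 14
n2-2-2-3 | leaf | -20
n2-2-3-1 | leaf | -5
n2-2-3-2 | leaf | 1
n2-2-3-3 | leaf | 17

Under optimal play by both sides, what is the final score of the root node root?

n1-1-1 (Ines): min(-3, -8) = -8
n1-1-2 (Ines): min(14, 17, 2) = 2
n1-1-3 (Ines): min(18, 10) = 10
n1-1 (Hugo): max(-8, 2, 10) = 10
n1-2-1 (Ines): min(8, -8, 17) = -8
n1-2-2 (Ines): min(-11, 19, 1) = -11
n1-2-3 (Ines): min(-2, 6, -1) = -2
n1-2-4 (Ines): min(13, -7) = -7
n1-2 (Hugo): max(-8, -11, -2, -7) = -2
n1-3-1 (Ines): min(6, 7, 1) = 1
n1-3-2 (Ines): min(16, -19, -10, 3) = -19
n1-3 (Hugo): max(1, -19) = 1
n1 (Ines): min(10, -2, 1) = -2
n2-1-1 (Ines): min(-2, -6) = -6
n2-1-2 (Ines): min(-16, -10) = -16
n2-1-3 (Ines): min(-7, -6, -19) = -19
n2-1 (Hugo): max(-6, -16, -19) = -6
n2-2-1 (Ines): min(-7, -15, -9) = -15
n2-2-2 (Ines): min(11, 14, -20) = -20
n2-2-3 (Ines): min(-5, 1, 17) = -5
n2-2 (Hugo): max(-15, -20, -5) = -5
n2 (Ines): min(-6, -5) = -6
root (Hugo): max(-2, -6) = -2

-2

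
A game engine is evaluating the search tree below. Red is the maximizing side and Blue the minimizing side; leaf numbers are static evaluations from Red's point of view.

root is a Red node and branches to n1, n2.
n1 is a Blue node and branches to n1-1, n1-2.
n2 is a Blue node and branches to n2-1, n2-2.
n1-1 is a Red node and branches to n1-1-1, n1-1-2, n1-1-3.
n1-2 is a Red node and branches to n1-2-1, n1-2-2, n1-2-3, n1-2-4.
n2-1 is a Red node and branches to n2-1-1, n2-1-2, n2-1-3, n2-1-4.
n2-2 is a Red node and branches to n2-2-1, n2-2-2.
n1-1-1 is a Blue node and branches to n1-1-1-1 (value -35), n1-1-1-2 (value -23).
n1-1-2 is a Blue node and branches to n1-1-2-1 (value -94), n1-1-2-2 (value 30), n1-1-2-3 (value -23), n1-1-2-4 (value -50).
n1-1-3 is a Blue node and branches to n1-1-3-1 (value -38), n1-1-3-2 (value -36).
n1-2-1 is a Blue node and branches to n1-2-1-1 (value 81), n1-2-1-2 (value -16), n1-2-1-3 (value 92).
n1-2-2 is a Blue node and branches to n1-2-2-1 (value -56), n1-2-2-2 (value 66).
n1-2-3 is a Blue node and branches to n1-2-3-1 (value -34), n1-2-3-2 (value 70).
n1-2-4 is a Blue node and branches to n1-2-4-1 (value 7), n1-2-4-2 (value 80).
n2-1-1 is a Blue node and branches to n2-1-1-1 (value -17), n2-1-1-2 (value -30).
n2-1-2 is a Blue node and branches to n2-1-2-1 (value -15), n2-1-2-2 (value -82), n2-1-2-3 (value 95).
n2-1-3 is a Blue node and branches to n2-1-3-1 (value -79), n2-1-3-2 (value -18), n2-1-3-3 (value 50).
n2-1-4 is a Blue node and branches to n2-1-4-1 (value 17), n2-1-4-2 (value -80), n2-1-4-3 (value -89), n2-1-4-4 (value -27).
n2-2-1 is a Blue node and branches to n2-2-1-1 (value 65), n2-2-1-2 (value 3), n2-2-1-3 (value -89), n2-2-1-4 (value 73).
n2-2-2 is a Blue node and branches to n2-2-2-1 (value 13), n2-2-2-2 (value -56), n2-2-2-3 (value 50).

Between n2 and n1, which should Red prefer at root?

n2-1-1 (Blue): min(-17, -30) = -30
n2-1-2 (Blue): min(-15, -82, 95) = -82
n2-1-3 (Blue): min(-79, -18, 50) = -79
n2-1-4 (Blue): min(17, -80, -89, -27) = -89
n2-1 (Red): max(-30, -82, -79, -89) = -30
n2-2-1 (Blue): min(65, 3, -89, 73) = -89
n2-2-2 (Blue): min(13, -56, 50) = -56
n2-2 (Red): max(-89, -56) = -56
n2 (Blue): min(-30, -56) = -56
n1-1-1 (Blue): min(-35, -23) = -35
n1-1-2 (Blue): min(-94, 30, -23, -50) = -94
n1-1-3 (Blue): min(-38, -36) = -38
n1-1 (Red): max(-35, -94, -38) = -35
n1-2-1 (Blue): min(81, -16, 92) = -16
n1-2-2 (Blue): min(-56, 66) = -56
n1-2-3 (Blue): min(-34, 70) = -34
n1-2-4 (Blue): min(7, 80) = 7
n1-2 (Red): max(-16, -56, -34, 7) = 7
n1 (Blue): min(-35, 7) = -35
Red prefers the higher value; n2=-56, n1=-35. n1 is better since -35 > -56.

n1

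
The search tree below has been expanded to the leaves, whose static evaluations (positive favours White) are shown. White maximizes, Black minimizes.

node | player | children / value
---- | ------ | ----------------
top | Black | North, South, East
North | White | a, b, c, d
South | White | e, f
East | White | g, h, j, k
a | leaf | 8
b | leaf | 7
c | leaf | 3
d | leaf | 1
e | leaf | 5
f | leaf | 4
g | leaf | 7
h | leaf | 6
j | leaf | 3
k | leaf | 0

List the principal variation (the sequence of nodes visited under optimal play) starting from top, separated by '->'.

North (White): max(8, 7, 3, 1) = 8
South (White): max(5, 4) = 5
East (White): max(7, 6, 3, 0) = 7
top (Black): min(8, 5, 7) = 5
At top, Black picks South (lowest: 5).
At South, White picks e (highest: 5).
Terminal value 5.

top -> South -> e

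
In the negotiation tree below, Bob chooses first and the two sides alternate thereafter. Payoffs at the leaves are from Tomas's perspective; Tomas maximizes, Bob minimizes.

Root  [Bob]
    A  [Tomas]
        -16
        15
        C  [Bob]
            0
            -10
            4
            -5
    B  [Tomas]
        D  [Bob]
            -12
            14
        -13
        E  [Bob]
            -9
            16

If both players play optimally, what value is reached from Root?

-9

C (Bob): min(0, -10, 4, -5) = -10
A (Tomas): max(-16, 15, -10) = 15
D (Bob): min(-12, 14) = -12
E (Bob): min(-9, 16) = -9
B (Tomas): max(-12, -13, -9) = -9
Root (Bob): min(15, -9) = -9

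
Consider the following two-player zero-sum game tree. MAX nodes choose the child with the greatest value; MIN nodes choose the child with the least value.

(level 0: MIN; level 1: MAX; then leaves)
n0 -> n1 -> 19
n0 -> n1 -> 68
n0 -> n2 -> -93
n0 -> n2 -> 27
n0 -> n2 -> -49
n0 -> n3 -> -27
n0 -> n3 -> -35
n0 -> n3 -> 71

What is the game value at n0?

27

n1 (MAX): max(19, 68) = 68
n2 (MAX): max(-93, 27, -49) = 27
n3 (MAX): max(-27, -35, 71) = 71
n0 (MIN): min(68, 27, 71) = 27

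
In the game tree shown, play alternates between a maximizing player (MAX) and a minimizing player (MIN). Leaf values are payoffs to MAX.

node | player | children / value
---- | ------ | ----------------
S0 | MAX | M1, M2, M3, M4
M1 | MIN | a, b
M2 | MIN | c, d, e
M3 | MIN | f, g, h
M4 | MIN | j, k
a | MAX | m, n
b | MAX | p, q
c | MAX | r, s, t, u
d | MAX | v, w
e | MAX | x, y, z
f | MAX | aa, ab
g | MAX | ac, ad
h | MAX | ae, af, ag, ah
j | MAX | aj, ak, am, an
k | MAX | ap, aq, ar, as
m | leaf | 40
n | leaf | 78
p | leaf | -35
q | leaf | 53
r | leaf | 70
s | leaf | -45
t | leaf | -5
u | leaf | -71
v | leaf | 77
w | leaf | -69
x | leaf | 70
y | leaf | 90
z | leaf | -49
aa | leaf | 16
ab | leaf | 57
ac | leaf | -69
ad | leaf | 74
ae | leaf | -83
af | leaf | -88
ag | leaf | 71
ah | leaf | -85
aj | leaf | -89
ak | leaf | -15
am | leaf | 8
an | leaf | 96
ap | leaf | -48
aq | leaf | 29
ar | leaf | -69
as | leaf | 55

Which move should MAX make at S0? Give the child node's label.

M2

a (MAX): max(40, 78) = 78
b (MAX): max(-35, 53) = 53
M1 (MIN): min(78, 53) = 53
c (MAX): max(70, -45, -5, -71) = 70
d (MAX): max(77, -69) = 77
e (MAX): max(70, 90, -49) = 90
M2 (MIN): min(70, 77, 90) = 70
f (MAX): max(16, 57) = 57
g (MAX): max(-69, 74) = 74
h (MAX): max(-83, -88, 71, -85) = 71
M3 (MIN): min(57, 74, 71) = 57
j (MAX): max(-89, -15, 8, 96) = 96
k (MAX): max(-48, 29, -69, 55) = 55
M4 (MIN): min(96, 55) = 55
S0 (MAX): max(53, 70, 57, 55) = 70
MAX at S0 wants the highest of {M1=53, M2=70, M3=57, M4=55}, so chooses M2.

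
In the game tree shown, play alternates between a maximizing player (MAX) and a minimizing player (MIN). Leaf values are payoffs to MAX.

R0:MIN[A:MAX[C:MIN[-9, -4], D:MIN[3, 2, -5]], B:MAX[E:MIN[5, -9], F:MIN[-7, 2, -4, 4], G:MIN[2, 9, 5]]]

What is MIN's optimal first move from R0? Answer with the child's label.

C (MIN): min(-9, -4) = -9
D (MIN): min(3, 2, -5) = -5
A (MAX): max(-9, -5) = -5
E (MIN): min(5, -9) = -9
F (MIN): min(-7, 2, -4, 4) = -7
G (MIN): min(2, 9, 5) = 2
B (MAX): max(-9, -7, 2) = 2
R0 (MIN): min(-5, 2) = -5
MIN at R0 wants the lowest of {A=-5, B=2}, so chooses A.

A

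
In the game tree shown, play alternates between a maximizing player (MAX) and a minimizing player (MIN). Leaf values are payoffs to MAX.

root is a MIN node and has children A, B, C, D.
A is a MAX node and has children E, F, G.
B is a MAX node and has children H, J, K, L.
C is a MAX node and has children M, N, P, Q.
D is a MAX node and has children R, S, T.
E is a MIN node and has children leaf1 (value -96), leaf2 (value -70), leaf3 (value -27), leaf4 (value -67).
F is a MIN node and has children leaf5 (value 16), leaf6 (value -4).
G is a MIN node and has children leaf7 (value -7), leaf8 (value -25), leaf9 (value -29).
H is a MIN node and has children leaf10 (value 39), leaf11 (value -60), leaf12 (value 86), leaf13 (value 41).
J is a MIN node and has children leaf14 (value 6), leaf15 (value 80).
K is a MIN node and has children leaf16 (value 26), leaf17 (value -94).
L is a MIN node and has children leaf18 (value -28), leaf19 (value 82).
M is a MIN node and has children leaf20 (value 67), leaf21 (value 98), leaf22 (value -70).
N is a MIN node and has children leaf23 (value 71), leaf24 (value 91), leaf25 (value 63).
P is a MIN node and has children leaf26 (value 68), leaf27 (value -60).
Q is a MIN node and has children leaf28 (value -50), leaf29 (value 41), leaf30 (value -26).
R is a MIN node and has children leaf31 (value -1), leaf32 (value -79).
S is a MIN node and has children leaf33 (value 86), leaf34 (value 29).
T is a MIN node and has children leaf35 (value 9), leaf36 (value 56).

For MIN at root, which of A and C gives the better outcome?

E (MIN): min(-96, -70, -27, -67) = -96
F (MIN): min(16, -4) = -4
G (MIN): min(-7, -25, -29) = -29
A (MAX): max(-96, -4, -29) = -4
M (MIN): min(67, 98, -70) = -70
N (MIN): min(71, 91, 63) = 63
P (MIN): min(68, -60) = -60
Q (MIN): min(-50, 41, -26) = -50
C (MAX): max(-70, 63, -60, -50) = 63
MIN prefers the lower value; A=-4, C=63. A is better since -4 < 63.

A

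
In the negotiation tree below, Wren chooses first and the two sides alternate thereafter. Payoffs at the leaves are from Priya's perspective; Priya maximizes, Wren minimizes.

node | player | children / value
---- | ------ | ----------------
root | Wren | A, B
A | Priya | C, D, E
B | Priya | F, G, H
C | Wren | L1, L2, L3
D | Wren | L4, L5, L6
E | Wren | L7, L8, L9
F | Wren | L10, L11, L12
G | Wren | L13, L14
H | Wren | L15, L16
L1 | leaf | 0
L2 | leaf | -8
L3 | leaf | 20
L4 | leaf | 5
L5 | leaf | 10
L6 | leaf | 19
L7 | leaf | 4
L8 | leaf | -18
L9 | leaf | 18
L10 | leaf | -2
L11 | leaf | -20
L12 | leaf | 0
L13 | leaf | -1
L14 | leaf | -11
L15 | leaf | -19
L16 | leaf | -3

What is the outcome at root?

C (Wren): min(0, -8, 20) = -8
D (Wren): min(5, 10, 19) = 5
E (Wren): min(4, -18, 18) = -18
A (Priya): max(-8, 5, -18) = 5
F (Wren): min(-2, -20, 0) = -20
G (Wren): min(-1, -11) = -11
H (Wren): min(-19, -3) = -19
B (Priya): max(-20, -11, -19) = -11
root (Wren): min(5, -11) = -11

-11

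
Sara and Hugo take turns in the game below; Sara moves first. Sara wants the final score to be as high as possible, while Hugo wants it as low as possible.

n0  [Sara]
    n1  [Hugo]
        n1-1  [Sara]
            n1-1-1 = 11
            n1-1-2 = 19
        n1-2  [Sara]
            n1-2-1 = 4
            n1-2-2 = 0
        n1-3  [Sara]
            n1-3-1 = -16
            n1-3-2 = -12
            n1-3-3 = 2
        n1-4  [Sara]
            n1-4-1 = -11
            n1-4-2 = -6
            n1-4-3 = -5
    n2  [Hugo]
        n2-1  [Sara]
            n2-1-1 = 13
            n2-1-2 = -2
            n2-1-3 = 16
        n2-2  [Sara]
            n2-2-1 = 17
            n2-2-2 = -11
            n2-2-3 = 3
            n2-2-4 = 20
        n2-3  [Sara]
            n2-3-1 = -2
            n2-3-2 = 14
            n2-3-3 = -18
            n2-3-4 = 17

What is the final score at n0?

n1-1 (Sara): max(11, 19) = 19
n1-2 (Sara): max(4, 0) = 4
n1-3 (Sara): max(-16, -12, 2) = 2
n1-4 (Sara): max(-11, -6, -5) = -5
n1 (Hugo): min(19, 4, 2, -5) = -5
n2-1 (Sara): max(13, -2, 16) = 16
n2-2 (Sara): max(17, -11, 3, 20) = 20
n2-3 (Sara): max(-2, 14, -18, 17) = 17
n2 (Hugo): min(16, 20, 17) = 16
n0 (Sara): max(-5, 16) = 16

16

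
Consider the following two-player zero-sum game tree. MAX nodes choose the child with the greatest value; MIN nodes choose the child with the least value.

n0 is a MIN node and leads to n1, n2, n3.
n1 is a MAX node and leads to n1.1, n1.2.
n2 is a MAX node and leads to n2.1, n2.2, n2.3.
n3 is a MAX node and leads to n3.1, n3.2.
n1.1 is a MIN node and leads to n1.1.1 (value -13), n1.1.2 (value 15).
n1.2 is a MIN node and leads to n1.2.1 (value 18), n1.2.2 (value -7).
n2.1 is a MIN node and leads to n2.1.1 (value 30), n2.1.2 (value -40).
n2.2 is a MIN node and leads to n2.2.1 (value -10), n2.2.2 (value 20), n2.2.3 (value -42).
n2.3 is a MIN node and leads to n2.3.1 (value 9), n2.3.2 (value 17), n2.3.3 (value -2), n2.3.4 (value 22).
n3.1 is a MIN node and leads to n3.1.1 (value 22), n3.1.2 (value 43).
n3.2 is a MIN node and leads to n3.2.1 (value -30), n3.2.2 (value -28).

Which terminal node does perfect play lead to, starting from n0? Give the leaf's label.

n1.2.2

n1.1 (MIN): min(-13, 15) = -13
n1.2 (MIN): min(18, -7) = -7
n1 (MAX): max(-13, -7) = -7
n2.1 (MIN): min(30, -40) = -40
n2.2 (MIN): min(-10, 20, -42) = -42
n2.3 (MIN): min(9, 17, -2, 22) = -2
n2 (MAX): max(-40, -42, -2) = -2
n3.1 (MIN): min(22, 43) = 22
n3.2 (MIN): min(-30, -28) = -30
n3 (MAX): max(22, -30) = 22
n0 (MIN): min(-7, -2, 22) = -7
At n0, MIN picks n1 (lowest: -7).
At n1, MAX picks n1.2 (highest: -7).
At n1.2, MIN picks n1.2.2 (lowest: -7).
Terminal value -7.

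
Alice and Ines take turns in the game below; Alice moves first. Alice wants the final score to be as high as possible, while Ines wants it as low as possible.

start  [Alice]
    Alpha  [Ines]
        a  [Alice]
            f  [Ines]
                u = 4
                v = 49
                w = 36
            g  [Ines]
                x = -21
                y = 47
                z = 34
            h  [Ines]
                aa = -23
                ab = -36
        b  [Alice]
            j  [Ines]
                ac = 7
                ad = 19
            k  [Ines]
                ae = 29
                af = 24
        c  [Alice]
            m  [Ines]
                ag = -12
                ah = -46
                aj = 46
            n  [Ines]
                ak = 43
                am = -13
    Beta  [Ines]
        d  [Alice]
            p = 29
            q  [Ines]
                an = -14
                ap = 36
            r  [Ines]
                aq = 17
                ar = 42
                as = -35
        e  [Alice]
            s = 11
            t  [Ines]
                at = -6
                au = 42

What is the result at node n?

n (Ines): min(43, -13) = -13

-13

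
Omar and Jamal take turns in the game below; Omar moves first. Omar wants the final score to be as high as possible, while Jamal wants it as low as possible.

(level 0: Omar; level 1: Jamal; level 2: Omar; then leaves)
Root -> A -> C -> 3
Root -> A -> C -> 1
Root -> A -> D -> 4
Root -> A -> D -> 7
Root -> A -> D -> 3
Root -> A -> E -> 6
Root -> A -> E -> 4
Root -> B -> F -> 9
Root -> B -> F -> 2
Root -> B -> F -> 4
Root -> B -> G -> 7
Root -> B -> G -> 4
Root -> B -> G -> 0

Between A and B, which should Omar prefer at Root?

B

C (Omar): max(3, 1) = 3
D (Omar): max(4, 7, 3) = 7
E (Omar): max(6, 4) = 6
A (Jamal): min(3, 7, 6) = 3
F (Omar): max(9, 2, 4) = 9
G (Omar): max(7, 4, 0) = 7
B (Jamal): min(9, 7) = 7
Omar prefers the higher value; A=3, B=7. B is better since 7 > 3.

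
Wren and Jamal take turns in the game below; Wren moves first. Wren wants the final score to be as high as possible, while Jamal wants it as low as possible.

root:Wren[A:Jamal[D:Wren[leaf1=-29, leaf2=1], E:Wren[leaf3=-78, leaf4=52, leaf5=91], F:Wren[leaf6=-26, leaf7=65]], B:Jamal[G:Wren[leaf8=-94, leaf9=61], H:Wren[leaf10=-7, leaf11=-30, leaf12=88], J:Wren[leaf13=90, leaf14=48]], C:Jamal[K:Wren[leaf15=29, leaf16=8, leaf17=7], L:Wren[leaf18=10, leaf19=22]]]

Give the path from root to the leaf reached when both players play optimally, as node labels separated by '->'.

root -> B -> G -> leaf9

D (Wren): max(-29, 1) = 1
E (Wren): max(-78, 52, 91) = 91
F (Wren): max(-26, 65) = 65
A (Jamal): min(1, 91, 65) = 1
G (Wren): max(-94, 61) = 61
H (Wren): max(-7, -30, 88) = 88
J (Wren): max(90, 48) = 90
B (Jamal): min(61, 88, 90) = 61
K (Wren): max(29, 8, 7) = 29
L (Wren): max(10, 22) = 22
C (Jamal): min(29, 22) = 22
root (Wren): max(1, 61, 22) = 61
At root, Wren picks B (highest: 61).
At B, Jamal picks G (lowest: 61).
At G, Wren picks leaf9 (highest: 61).
Terminal value 61.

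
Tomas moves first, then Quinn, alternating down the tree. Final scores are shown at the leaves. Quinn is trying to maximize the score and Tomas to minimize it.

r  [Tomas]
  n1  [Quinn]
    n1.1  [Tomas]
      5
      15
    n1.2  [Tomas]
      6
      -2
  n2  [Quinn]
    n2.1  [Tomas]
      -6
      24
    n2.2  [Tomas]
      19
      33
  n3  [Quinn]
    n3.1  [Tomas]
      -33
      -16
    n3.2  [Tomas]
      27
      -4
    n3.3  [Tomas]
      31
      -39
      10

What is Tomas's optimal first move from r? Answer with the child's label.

n3

n1.1 (Tomas): min(5, 15) = 5
n1.2 (Tomas): min(6, -2) = -2
n1 (Quinn): max(5, -2) = 5
n2.1 (Tomas): min(-6, 24) = -6
n2.2 (Tomas): min(19, 33) = 19
n2 (Quinn): max(-6, 19) = 19
n3.1 (Tomas): min(-33, -16) = -33
n3.2 (Tomas): min(27, -4) = -4
n3.3 (Tomas): min(31, -39, 10) = -39
n3 (Quinn): max(-33, -4, -39) = -4
r (Tomas): min(5, 19, -4) = -4
Tomas at r wants the lowest of {n1=5, n2=19, n3=-4}, so chooses n3.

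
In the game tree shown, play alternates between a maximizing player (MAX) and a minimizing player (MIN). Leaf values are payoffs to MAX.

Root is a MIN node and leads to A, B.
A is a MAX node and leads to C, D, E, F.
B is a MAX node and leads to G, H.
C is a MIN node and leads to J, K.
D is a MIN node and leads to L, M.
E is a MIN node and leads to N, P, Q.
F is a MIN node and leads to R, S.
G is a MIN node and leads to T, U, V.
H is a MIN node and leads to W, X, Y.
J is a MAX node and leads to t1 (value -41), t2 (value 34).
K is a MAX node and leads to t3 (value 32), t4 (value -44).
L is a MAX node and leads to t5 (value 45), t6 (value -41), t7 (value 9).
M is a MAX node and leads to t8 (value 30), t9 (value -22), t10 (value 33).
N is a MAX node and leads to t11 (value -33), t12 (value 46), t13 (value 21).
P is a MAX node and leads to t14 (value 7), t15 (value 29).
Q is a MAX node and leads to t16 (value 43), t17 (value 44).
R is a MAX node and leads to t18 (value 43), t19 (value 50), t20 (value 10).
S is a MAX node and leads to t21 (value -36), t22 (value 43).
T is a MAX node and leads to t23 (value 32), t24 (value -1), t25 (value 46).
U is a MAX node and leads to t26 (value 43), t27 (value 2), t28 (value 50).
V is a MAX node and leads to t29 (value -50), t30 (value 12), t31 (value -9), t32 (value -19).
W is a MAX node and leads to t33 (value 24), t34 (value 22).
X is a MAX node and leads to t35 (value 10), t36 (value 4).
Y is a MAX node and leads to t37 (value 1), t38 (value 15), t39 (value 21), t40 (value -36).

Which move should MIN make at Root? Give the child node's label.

J (MAX): max(-41, 34) = 34
K (MAX): max(32, -44) = 32
C (MIN): min(34, 32) = 32
L (MAX): max(45, -41, 9) = 45
M (MAX): max(30, -22, 33) = 33
D (MIN): min(45, 33) = 33
N (MAX): max(-33, 46, 21) = 46
P (MAX): max(7, 29) = 29
Q (MAX): max(43, 44) = 44
E (MIN): min(46, 29, 44) = 29
R (MAX): max(43, 50, 10) = 50
S (MAX): max(-36, 43) = 43
F (MIN): min(50, 43) = 43
A (MAX): max(32, 33, 29, 43) = 43
T (MAX): max(32, -1, 46) = 46
U (MAX): max(43, 2, 50) = 50
V (MAX): max(-50, 12, -9, -19) = 12
G (MIN): min(46, 50, 12) = 12
W (MAX): max(24, 22) = 24
X (MAX): max(10, 4) = 10
Y (MAX): max(1, 15, 21, -36) = 21
H (MIN): min(24, 10, 21) = 10
B (MAX): max(12, 10) = 12
Root (MIN): min(43, 12) = 12
MIN at Root wants the lowest of {A=43, B=12}, so chooses B.

B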